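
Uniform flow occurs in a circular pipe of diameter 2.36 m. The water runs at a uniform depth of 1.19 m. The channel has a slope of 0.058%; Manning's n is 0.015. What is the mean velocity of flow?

V = 1.13 m/s

For a circular section of diameter D = 2.36 m at depth y = 1.19 m, the central angle is θ = 2 arccos(1 − 2y/D) = 3.159 rad. Then A = (D²/8)(θ − sin θ) = 2.211 m² and P = Dθ/2 = 3.727 m.
Hydraulic radius R = A/P = 2.211/3.727 = 0.5932 m.
From Manning's equation, V = (1/n) R^(2/3) S^(1/2) = (1/0.015) × 0.5932^(2/3) × 0.00058^(1/2) = 1.13 m/s.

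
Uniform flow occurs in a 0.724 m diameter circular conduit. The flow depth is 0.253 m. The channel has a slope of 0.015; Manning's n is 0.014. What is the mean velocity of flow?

For a circular section of diameter D = 0.724 m at depth y = 0.253 m, the central angle is θ = 2 arccos(1 − 2y/D) = 2.53 rad. Then A = (D²/8)(θ − sin θ) = 0.1281 m² and P = Dθ/2 = 0.9158 m.
Hydraulic radius R = A/P = 0.1281/0.9158 = 0.1399 m.
From Manning's equation, V = (1/n) R^(2/3) S^(1/2) = (1/0.014) × 0.1399^(2/3) × 0.015^(1/2) = 2.36 m/s.

V = 2.36 m/s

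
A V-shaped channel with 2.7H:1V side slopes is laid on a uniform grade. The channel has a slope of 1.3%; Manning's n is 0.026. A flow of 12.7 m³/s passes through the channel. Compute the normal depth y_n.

Manning's equation rearranged: A R^(2/3) = nQ / (1·√S) = 0.026 × 12.7 / (√0.013) = 2.896.
Trying y = 1.49 m: A R^(2/3) = 4.72 — too large.
Trying y = 0.99 m: A R^(2/3) = 1.586 — too small.
Trying y = 1.24 m: A R^(2/3) = 2.892 — matches.

y_n = 1.24 m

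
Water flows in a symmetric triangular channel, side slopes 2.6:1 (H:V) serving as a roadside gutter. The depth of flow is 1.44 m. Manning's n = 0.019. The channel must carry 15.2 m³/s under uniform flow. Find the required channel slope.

For a triangular section with side slope z = 2.6: A = zy² = 2.6×1.44² = 5.391 m²; P = 2y√(1+z²) = 2×1.44×2.786 = 8.023 m.
Hydraulic radius R = A/P = 5.391/8.023 = 0.672 m.
From Manning's equation, S = [nQ / (1 A R^(2/3))]² = [0.019 × 15.2 / (1 × 5.391 × 0.672^(2/3))]² = 0.00487.

S = 0.00487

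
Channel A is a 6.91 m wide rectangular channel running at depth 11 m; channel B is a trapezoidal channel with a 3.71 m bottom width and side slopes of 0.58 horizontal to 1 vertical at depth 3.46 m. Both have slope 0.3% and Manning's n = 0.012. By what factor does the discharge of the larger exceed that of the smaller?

5.16

Channel A: Flow area A = b·y = 6.91 × 11 = 76.01 m². Wetted perimeter P = b + 2y = 6.91 + 2×11 = 28.91 m. Hydraulic radius R = A/P = 76.01/28.91 = 2.629 m. Q_A = (1/0.012)·76.01·2.629^(2/3)·√0.003 = 660.9 m³/s.
Channel B: With bottom width b = 3.71 m and side slope z = 0.58: A = (b + zy)y = (3.71 + 0.58×3.46)×3.46 = 19.78 m²; P = b + 2y√(1+z²) = 3.71 + 2×3.46×1.156 = 11.71 m. Hydraulic radius R = A/P = 19.78/11.71 = 1.689 m. Q_B = (1/0.012)·19.78·1.689^(2/3)·√0.003 = 128.1 m³/s.
The larger discharge is 660.9 m³/s and the smaller is 128.1 m³/s; the ratio is 5.16.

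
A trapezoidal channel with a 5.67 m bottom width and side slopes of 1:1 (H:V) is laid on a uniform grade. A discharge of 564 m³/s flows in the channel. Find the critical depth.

y_c = 6.84 m

At critical depth, Q² T / (g A³) = 1, i.e. A³/T = Q²/g = 564²/9.81 = 32430.
At y = 8.24 m: A³/T = 67980 — over.
At y = 4.82 m: A³/T = 8443 — short.
At y = 6.84 m: A³/T = 32380 — ≈ 32430.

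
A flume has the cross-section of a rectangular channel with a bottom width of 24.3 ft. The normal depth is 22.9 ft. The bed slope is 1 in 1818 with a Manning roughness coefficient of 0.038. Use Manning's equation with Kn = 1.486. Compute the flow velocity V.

V = 3.65 ft/s

Flow area A = b·y = 24.3 × 22.9 = 556.5 ft². Wetted perimeter P = b + 2y = 24.3 + 2×22.9 = 70.1 ft.
Hydraulic radius R = A/P = 556.5/70.1 = 7.938 ft.
From Manning's equation, V = (1.486/n) R^(2/3) S^(1/2) = (1.486/0.038) × 7.938^(2/3) × 0.0005501^(1/2) = 3.65 ft/s.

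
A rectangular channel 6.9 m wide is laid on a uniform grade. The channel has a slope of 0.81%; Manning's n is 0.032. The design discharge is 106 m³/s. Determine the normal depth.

y_n = 3.71 m

Manning's equation rearranged: A R^(2/3) = nQ / (1·√S) = 0.032 × 106 / (√0.0081) = 37.69.
Try y = 3.11 m: A R^(2/3) = 29.79 — short.
Try y = 4.54 m: A R^(2/3) = 49.07 — over.
Try y = 3.71 m: A R^(2/3) = 37.71 — ≈ 37.69.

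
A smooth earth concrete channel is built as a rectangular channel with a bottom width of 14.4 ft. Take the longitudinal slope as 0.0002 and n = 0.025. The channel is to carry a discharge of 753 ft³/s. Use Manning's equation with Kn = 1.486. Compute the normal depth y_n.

y_n = 20.4 ft

Manning's equation rearranged: A R^(2/3) = nQ / (1.486·√S) = 0.025 × 753 / (1.486 × √0.0002) = 895.8.
Try y = 15.2 ft: A R^(2/3) = 630.2 — too small.
Try y = 22.1 ft: A R^(2/3) = 983.2 — too large.
Try y = 20.4 ft: A R^(2/3) = 895.4 — close enough.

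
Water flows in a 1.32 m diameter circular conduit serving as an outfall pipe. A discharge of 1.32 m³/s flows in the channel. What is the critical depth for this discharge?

At critical depth, Q² T / (g A³) = 1, i.e. A³/T = Q²/g = 1.32²/9.81 = 0.1776.
At y = 0.722 m: A³/T = 0.342 — too large.
At y = 0.476 m: A³/T = 0.0693 — too small.
At y = 0.608 m: A³/T = 0.1773 — ≈ 0.1776.

y_c = 0.608 m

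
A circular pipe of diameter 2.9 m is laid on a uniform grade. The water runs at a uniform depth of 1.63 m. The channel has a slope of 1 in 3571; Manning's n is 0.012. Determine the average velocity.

V = 1.18 m/s

For a circular section of diameter D = 2.9 m at depth y = 1.63 m, the central angle is θ = 2 arccos(1 − 2y/D) = 3.391 rad. Then A = (D²/8)(θ − sin θ) = 3.823 m² and P = Dθ/2 = 4.916 m.
Hydraulic radius R = A/P = 3.823/4.916 = 0.7777 m.
From Manning's equation, V = (1/n) R^(2/3) S^(1/2) = (1/0.012) × 0.7777^(2/3) × 0.00028^(1/2) = 1.18 m/s.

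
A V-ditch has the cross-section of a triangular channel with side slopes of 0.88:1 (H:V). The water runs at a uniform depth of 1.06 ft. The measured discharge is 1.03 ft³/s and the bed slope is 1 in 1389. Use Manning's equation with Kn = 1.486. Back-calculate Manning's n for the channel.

For a triangular section with side slope z = 0.88: A = zy² = 0.88×1.06² = 0.9888 ft²; P = 2y√(1+z²) = 2×1.06×1.332 = 2.824 ft.
Hydraulic radius R = A/P = 0.9888/2.824 = 0.3501 ft.
Rearranging Manning's equation: n = (1.486/Q) A R^(2/3) S^(1/2) = (1.486/1.03) × 0.9888 × 0.3501^(2/3) × √0.0007199 = 0.019.

n = 0.019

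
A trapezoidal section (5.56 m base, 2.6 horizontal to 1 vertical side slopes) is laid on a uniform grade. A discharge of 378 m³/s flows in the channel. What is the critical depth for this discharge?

At critical depth, Q² T / (g A³) = 1, i.e. A³/T = Q²/g = 378²/9.81 = 14570.
Try y = 3.61 m: A³/T = 6455 — too small.
Try y = 5.45 m: A³/T = 36680 — too large.
Try y = 4.39 m: A³/T = 14580 — matches.

y_c = 4.39 m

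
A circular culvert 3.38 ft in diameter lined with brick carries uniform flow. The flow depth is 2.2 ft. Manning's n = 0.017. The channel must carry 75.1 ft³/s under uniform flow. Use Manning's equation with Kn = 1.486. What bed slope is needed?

S = 0.02

For a circular section of diameter D = 3.38 ft at depth y = 2.2 ft, the central angle is θ = 2 arccos(1 − 2y/D) = 3.755 rad. Then A = (D²/8)(θ − sin θ) = 6.184 ft² and P = Dθ/2 = 6.345 ft.
Hydraulic radius R = A/P = 6.184/6.345 = 0.9745 ft.
From Manning's equation, S = [nQ / (1.486 A R^(2/3))]² = [0.017 × 75.1 / (1.486 × 6.184 × 0.9745^(2/3))]² = 0.02.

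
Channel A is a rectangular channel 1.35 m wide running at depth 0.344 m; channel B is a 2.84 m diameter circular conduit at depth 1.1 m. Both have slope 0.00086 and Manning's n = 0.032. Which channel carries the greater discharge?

Channel A: Flow area A = b·y = 1.35 × 0.344 = 0.4644 m². Wetted perimeter P = b + 2y = 1.35 + 2×0.344 = 2.038 m. Hydraulic radius R = A/P = 0.4644/2.038 = 0.2279 m. Q_A = (1/0.032)·0.4644·0.2279^(2/3)·√0.00086 = 0.1588 m³/s.
Channel B: For a circular section of diameter D = 2.84 m at depth y = 1.1 m, the central angle is θ = 2 arccos(1 − 2y/D) = 2.687 rad. Then A = (D²/8)(θ − sin θ) = 2.266 m² and P = Dθ/2 = 3.816 m. Hydraulic radius R = A/P = 2.266/3.816 = 0.594 m. Q_B = (1/0.032)·2.266·0.594^(2/3)·√0.00086 = 1.468 m³/s.
Q_A = 0.1588 m³/s vs Q_B = 1.468 m³/s, so channel B carries more.

channel B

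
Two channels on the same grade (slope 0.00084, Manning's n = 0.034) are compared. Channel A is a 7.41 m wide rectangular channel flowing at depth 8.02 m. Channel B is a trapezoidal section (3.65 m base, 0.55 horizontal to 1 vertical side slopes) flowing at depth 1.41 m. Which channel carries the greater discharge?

channel A

Channel A: Flow area A = b·y = 7.41 × 8.02 = 59.43 m². Wetted perimeter P = b + 2y = 7.41 + 2×8.02 = 23.45 m. Hydraulic radius R = A/P = 59.43/23.45 = 2.534 m. Q_A = (1/0.034)·59.43·2.534^(2/3)·√0.00084 = 94.16 m³/s.
Channel B: With bottom width b = 3.65 m and side slope z = 0.55: A = (b + zy)y = (3.65 + 0.55×1.41)×1.41 = 6.24 m²; P = b + 2y√(1+z²) = 3.65 + 2×1.41×1.141 = 6.868 m. Hydraulic radius R = A/P = 6.24/6.868 = 0.9085 m. Q_B = (1/0.034)·6.24·0.9085^(2/3)·√0.00084 = 4.99 m³/s.
Q_A = 94.16 m³/s vs Q_B = 4.99 m³/s, so channel A carries more.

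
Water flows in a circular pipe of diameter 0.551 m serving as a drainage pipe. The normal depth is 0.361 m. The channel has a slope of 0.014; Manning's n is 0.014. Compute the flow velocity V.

For a circular section of diameter D = 0.551 m at depth y = 0.361 m, the central angle is θ = 2 arccos(1 − 2y/D) = 3.773 rad. Then A = (D²/8)(θ − sin θ) = 0.1656 m² and P = Dθ/2 = 1.039 m.
Hydraulic radius R = A/P = 0.1656/1.039 = 0.1593 m.
From Manning's equation, V = (1/n) R^(2/3) S^(1/2) = (1/0.014) × 0.1593^(2/3) × 0.014^(1/2) = 2.48 m/s.

V = 2.48 m/s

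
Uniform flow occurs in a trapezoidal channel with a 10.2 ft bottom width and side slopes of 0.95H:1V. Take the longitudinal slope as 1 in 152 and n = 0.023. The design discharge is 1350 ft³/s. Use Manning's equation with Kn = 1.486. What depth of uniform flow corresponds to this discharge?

y_n = 6.49 ft

Manning's equation rearranged: A R^(2/3) = nQ / (1.486·√S) = 0.023 × 1350 / (1.486 × √0.006579) = 257.6.
Try y = 4.63 ft: A R^(2/3) = 138.8 — low.
Try y = 6.49 ft: A R^(2/3) = 257.7 — matches.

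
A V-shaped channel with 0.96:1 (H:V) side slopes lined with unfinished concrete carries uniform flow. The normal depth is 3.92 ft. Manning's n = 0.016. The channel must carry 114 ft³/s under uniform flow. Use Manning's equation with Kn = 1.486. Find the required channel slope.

For a triangular section with side slope z = 0.96: A = zy² = 0.96×3.92² = 14.75 ft²; P = 2y√(1+z²) = 2×3.92×1.386 = 10.87 ft.
Hydraulic radius R = A/P = 14.75/10.87 = 1.357 ft.
From Manning's equation, S = [nQ / (1.486 A R^(2/3))]² = [0.016 × 114 / (1.486 × 14.75 × 1.357^(2/3))]² = 0.00461.

S = 0.00461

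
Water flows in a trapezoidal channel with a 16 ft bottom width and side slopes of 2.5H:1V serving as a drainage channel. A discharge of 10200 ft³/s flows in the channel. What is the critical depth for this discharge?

At critical depth, Q² T / (g A³) = 1, i.e. A³/T = Q²/g = 10200²/32.2 = 3231000.
Trying y = 15.6 ft: A³/T = 6719000 — too large.
Trying y = 11.2 ft: A³/T = 1662000 — too small.
Trying y = 13.1 ft: A³/T = 3196000 — close enough.

y_c = 13.1 ft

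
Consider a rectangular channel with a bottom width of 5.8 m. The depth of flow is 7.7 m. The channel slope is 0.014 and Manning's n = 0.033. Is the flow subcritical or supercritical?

Flow area A = b·y = 5.8 × 7.7 = 44.66 m². Wetted perimeter P = b + 2y = 5.8 + 2×7.7 = 21.2 m.
Hydraulic radius R = A/P = 44.66/21.2 = 2.107 m.
V = (1/n) R^(2/3) √S = (1/0.033) × 2.107^(2/3) × √0.014 = 5.892 m/s. Hydraulic depth D_h = A/T = 44.66/5.8 = 7.7 m.
Froude number Fr = V/√(g·D_h) = 5.892/√(9.81×7.7) = 0.678, which is less than 1, so the flow is subcritical.

subcritical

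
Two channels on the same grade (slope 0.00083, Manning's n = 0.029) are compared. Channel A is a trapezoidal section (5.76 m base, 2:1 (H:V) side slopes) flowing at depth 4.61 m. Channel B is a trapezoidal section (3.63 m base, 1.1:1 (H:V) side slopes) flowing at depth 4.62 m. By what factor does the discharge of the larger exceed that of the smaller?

1.86

Channel A: With bottom width b = 5.76 m and side slope z = 2: A = (b + zy)y = (5.76 + 2×4.61)×4.61 = 69.06 m²; P = b + 2y√(1+z²) = 5.76 + 2×4.61×2.236 = 26.38 m. Hydraulic radius R = A/P = 69.06/26.38 = 2.618 m. Q_A = (1/0.029)·69.06·2.618^(2/3)·√0.00083 = 130.3 m³/s.
Channel B: With bottom width b = 3.63 m and side slope z = 1.1: A = (b + zy)y = (3.63 + 1.1×4.62)×4.62 = 40.25 m²; P = b + 2y√(1+z²) = 3.63 + 2×4.62×1.487 = 17.37 m. Hydraulic radius R = A/P = 40.25/17.37 = 2.318 m. Q_B = (1/0.029)·40.25·2.318^(2/3)·√0.00083 = 70.03 m³/s.
The larger discharge is 130.3 m³/s and the smaller is 70.03 m³/s; the ratio is 1.86.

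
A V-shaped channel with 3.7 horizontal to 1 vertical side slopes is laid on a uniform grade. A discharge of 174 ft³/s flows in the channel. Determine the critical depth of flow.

y_c = 2.68 ft

At critical depth, Q² T / (g A³) = 1, i.e. A³/T = Q²/g = 174²/32.2 = 940.2.
At y = 2.18 ft: A³/T = 337 — low.
At y = 3.12 ft: A³/T = 2024 — high.
At y = 2.68 ft: A³/T = 946.3 — ≈ 940.2.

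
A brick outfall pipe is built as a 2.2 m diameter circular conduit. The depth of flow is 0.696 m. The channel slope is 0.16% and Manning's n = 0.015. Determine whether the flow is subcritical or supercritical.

For a circular section of diameter D = 2.2 m at depth y = 0.696 m, the central angle is θ = 2 arccos(1 − 2y/D) = 2.389 rad. Then A = (D²/8)(θ − sin θ) = 1.032 m² and P = Dθ/2 = 2.628 m.
Hydraulic radius R = A/P = 1.032/2.628 = 0.3927 m.
V = (1/n) R^(2/3) √S = (1/0.015) × 0.3927^(2/3) × √0.0016 = 1.43 m/s. Hydraulic depth D_h = A/T = 1.032/2.046 = 0.5045 m.
Froude number Fr = V/√(g·D_h) = 1.43/√(9.81×0.5045) = 0.643, which is less than 1, so the flow is subcritical.

subcritical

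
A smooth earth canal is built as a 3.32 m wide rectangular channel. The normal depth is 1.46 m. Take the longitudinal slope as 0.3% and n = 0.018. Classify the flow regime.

Flow area A = b·y = 3.32 × 1.46 = 4.847 m². Wetted perimeter P = b + 2y = 3.32 + 2×1.46 = 6.24 m.
Hydraulic radius R = A/P = 4.847/6.24 = 0.7768 m.
V = (1/n) R^(2/3) √S = (1/0.018) × 0.7768^(2/3) × √0.003 = 2.571 m/s. Hydraulic depth D_h = A/T = 4.847/3.32 = 1.46 m.
Froude number Fr = V/√(g·D_h) = 2.571/√(9.81×1.46) = 0.679, which is less than 1, so the flow is subcritical.

subcritical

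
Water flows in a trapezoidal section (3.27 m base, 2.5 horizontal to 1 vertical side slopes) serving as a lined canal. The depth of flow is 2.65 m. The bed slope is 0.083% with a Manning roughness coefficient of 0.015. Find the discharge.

Q = 65.8 m³/s

With bottom width b = 3.27 m and side slope z = 2.5: A = (b + zy)y = (3.27 + 2.5×2.65)×2.65 = 26.22 m²; P = b + 2y√(1+z²) = 3.27 + 2×2.65×2.693 = 17.54 m.
Hydraulic radius R = A/P = 26.22/17.54 = 1.495 m.
Manning's equation: Q = (1/n) A R^(2/3) S^(1/2) = (1/0.015) × 26.22 × 1.495^(2/3) × 0.00083^(1/2) = 65.8 m³/s.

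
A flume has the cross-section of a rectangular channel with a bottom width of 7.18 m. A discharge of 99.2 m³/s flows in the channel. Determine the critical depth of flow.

For a rectangular channel, critical depth y_c = (q²/g)^(1/3) where q = Q/b = 99.2/7.18 = 13.82 m²/s.
So y_c = (13.82²/9.81)^(1/3) = 2.69 m.

y_c = 2.69 m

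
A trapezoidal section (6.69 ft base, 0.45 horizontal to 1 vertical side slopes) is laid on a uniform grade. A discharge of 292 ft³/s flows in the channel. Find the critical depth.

y_c = 3.58 ft

At critical depth, Q² T / (g A³) = 1, i.e. A³/T = Q²/g = 292²/32.2 = 2648.
Try y = 3.03 ft: A³/T = 1543 — low.
Try y = 3.58 ft: A³/T = 2648 — close enough.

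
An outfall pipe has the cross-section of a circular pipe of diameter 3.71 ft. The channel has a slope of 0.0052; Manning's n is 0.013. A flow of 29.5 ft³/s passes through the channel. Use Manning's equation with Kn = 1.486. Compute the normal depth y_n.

y_n = 1.51 ft

Manning's equation rearranged: A R^(2/3) = nQ / (1.486·√S) = 0.013 × 29.5 / (1.486 × √0.0052) = 3.579.
Trying y = 1.34 ft: A R^(2/3) = 2.868 — low.
Trying y = 1.86 ft: A R^(2/3) = 5.164 — high.
Trying y = 1.51 ft: A R^(2/3) = 3.576 — matches.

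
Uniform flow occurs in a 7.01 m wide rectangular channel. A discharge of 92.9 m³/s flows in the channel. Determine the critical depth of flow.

For a rectangular channel, critical depth y_c = (q²/g)^(1/3) where q = Q/b = 92.9/7.01 = 13.25 m²/s.
So y_c = (13.25²/9.81)^(1/3) = 2.62 m.

y_c = 2.62 m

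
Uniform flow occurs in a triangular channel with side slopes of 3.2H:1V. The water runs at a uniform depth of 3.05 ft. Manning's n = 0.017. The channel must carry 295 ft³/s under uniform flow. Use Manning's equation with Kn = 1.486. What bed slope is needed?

S = 0.00779

For a triangular section with side slope z = 3.2: A = zy² = 3.2×3.05² = 29.77 ft²; P = 2y√(1+z²) = 2×3.05×3.353 = 20.45 ft.
Hydraulic radius R = A/P = 29.77/20.45 = 1.456 ft.
From Manning's equation, S = [nQ / (1.486 A R^(2/3))]² = [0.017 × 295 / (1.486 × 29.77 × 1.456^(2/3))]² = 0.00779.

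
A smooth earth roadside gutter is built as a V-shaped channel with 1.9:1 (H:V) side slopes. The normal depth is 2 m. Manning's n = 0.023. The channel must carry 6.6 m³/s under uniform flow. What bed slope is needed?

S = 0.00047

For a triangular section with side slope z = 1.9: A = zy² = 1.9×2² = 7.6 m²; P = 2y√(1+z²) = 2×2×2.147 = 8.588 m.
Hydraulic radius R = A/P = 7.6/8.588 = 0.8849 m.
From Manning's equation, S = [nQ / (1 A R^(2/3))]² = [0.023 × 6.6 / (1 × 7.6 × 0.8849^(2/3))]² = 0.00047.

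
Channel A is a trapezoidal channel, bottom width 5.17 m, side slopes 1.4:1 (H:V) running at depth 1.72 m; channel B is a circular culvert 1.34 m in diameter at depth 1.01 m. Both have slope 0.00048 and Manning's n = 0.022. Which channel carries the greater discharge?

Channel A: With bottom width b = 5.17 m and side slope z = 1.4: A = (b + zy)y = (5.17 + 1.4×1.72)×1.72 = 13.03 m²; P = b + 2y√(1+z²) = 5.17 + 2×1.72×1.72 = 11.09 m. Hydraulic radius R = A/P = 13.03/11.09 = 1.175 m. Q_A = (1/0.022)·13.03·1.175^(2/3)·√0.00048 = 14.46 m³/s.
Channel B: For a circular section of diameter D = 1.34 m at depth y = 1.01 m, the central angle is θ = 2 arccos(1 − 2y/D) = 4.206 rad. Then A = (D²/8)(θ − sin θ) = 1.14 m² and P = Dθ/2 = 2.818 m. Hydraulic radius R = A/P = 1.14/2.818 = 0.4047 m. Q_B = (1/0.022)·1.14·0.4047^(2/3)·√0.00048 = 0.6213 m³/s.
Q_A = 14.46 m³/s vs Q_B = 0.6213 m³/s, so channel A carries more.

channel A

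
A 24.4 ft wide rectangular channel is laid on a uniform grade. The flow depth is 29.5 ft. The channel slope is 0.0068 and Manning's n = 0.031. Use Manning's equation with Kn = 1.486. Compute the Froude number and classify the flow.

Flow area A = b·y = 24.4 × 29.5 = 719.8 ft². Wetted perimeter P = b + 2y = 24.4 + 2×29.5 = 83.4 ft.
Hydraulic radius R = A/P = 719.8/83.4 = 8.631 ft.
V = (1.486/n) R^(2/3) √S = (1.486/0.031) × 8.631^(2/3) × √0.0068 = 16.63 ft/s. Hydraulic depth D_h = A/T = 719.8/24.4 = 29.5 ft.
Froude number Fr = V/√(g·D_h) = 16.63/√(32.2×29.5) = 0.54, which is less than 1, so the flow is subcritical.

subcritical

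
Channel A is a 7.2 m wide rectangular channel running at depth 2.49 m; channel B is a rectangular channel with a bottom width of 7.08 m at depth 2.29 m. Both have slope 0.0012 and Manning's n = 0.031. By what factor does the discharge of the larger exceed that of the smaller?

Channel A: Flow area A = b·y = 7.2 × 2.49 = 17.93 m². Wetted perimeter P = b + 2y = 7.2 + 2×2.49 = 12.18 m. Hydraulic radius R = A/P = 17.93/12.18 = 1.472 m. Q_A = (1/0.031)·17.93·1.472^(2/3)·√0.0012 = 25.92 m³/s.
Channel B: Flow area A = b·y = 7.08 × 2.29 = 16.21 m². Wetted perimeter P = b + 2y = 7.08 + 2×2.29 = 11.66 m. Hydraulic radius R = A/P = 16.21/11.66 = 1.39 m. Q_B = (1/0.031)·16.21·1.39^(2/3)·√0.0012 = 22.57 m³/s.
The larger discharge is 25.92 m³/s and the smaller is 22.57 m³/s; the ratio is 1.15.

1.15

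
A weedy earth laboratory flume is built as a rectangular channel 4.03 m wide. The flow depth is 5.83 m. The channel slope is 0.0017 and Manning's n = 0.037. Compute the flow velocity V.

V = 1.46 m/s

Flow area A = b·y = 4.03 × 5.83 = 23.49 m². Wetted perimeter P = b + 2y = 4.03 + 2×5.83 = 15.69 m.
Hydraulic radius R = A/P = 23.49/15.69 = 1.497 m.
From Manning's equation, V = (1/n) R^(2/3) S^(1/2) = (1/0.037) × 1.497^(2/3) × 0.0017^(1/2) = 1.46 m/s.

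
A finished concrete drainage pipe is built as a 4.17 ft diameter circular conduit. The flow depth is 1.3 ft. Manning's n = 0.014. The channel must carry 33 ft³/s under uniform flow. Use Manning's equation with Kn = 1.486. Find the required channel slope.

For a circular section of diameter D = 4.17 ft at depth y = 1.3 ft, the central angle is θ = 2 arccos(1 − 2y/D) = 2.37 rad. Then A = (D²/8)(θ − sin θ) = 3.634 ft² and P = Dθ/2 = 4.941 ft.
Hydraulic radius R = A/P = 3.634/4.941 = 0.7356 ft.
From Manning's equation, S = [nQ / (1.486 A R^(2/3))]² = [0.014 × 33 / (1.486 × 3.634 × 0.7356^(2/3))]² = 0.011.

S = 0.011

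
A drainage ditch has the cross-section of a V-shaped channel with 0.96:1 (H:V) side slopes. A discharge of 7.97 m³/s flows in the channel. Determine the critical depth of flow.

y_c = 1.7 m

At critical depth, Q² T / (g A³) = 1, i.e. A³/T = Q²/g = 7.97²/9.81 = 6.475.
At y = 1.91 m: A³/T = 11.71 — over.
At y = 1.35 m: A³/T = 2.066 — short.
At y = 1.7 m: A³/T = 6.543 — ≈ 6.475.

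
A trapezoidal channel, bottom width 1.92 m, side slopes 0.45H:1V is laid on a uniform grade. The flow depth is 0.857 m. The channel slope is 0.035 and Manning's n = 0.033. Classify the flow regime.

With bottom width b = 1.92 m and side slope z = 0.45: A = (b + zy)y = (1.92 + 0.45×0.857)×0.857 = 1.976 m²; P = b + 2y√(1+z²) = 1.92 + 2×0.857×1.097 = 3.8 m.
Hydraulic radius R = A/P = 1.976/3.8 = 0.52 m.
V = (1/n) R^(2/3) √S = (1/0.033) × 0.52^(2/3) × √0.035 = 3.666 m/s. Hydraulic depth D_h = A/T = 1.976/2.691 = 0.7342 m.
Froude number Fr = V/√(g·D_h) = 3.666/√(9.81×0.7342) = 1.37, which is greater than 1, so the flow is supercritical.

supercritical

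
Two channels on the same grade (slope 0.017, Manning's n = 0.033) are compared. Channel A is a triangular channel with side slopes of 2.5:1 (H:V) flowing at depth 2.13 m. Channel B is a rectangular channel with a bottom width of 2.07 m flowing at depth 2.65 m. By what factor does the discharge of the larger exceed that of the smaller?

2.5

Channel A: For a triangular section with side slope z = 2.5: A = zy² = 2.5×2.13² = 11.34 m²; P = 2y√(1+z²) = 2×2.13×2.693 = 11.47 m. Hydraulic radius R = A/P = 11.34/11.47 = 0.9888 m. Q_A = (1/0.033)·11.34·0.9888^(2/3)·√0.017 = 44.48 m³/s.
Channel B: Flow area A = b·y = 2.07 × 2.65 = 5.485 m². Wetted perimeter P = b + 2y = 2.07 + 2×2.65 = 7.37 m. Hydraulic radius R = A/P = 5.485/7.37 = 0.7443 m. Q_B = (1/0.033)·5.485·0.7443^(2/3)·√0.017 = 17.8 m³/s.
The larger discharge is 44.48 m³/s and the smaller is 17.8 m³/s; the ratio is 2.5.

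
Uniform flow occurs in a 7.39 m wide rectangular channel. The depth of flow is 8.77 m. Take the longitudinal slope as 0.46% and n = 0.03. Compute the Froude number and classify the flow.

subcritical

Flow area A = b·y = 7.39 × 8.77 = 64.81 m². Wetted perimeter P = b + 2y = 7.39 + 2×8.77 = 24.93 m.
Hydraulic radius R = A/P = 64.81/24.93 = 2.6 m.
V = (1/n) R^(2/3) √S = (1/0.03) × 2.6^(2/3) × √0.0046 = 4.274 m/s. Hydraulic depth D_h = A/T = 64.81/7.39 = 8.77 m.
Froude number Fr = V/√(g·D_h) = 4.274/√(9.81×8.77) = 0.461, which is less than 1, so the flow is subcritical.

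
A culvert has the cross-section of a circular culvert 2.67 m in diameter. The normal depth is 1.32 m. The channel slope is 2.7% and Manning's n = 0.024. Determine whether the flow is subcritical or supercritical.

For a circular section of diameter D = 2.67 m at depth y = 1.32 m, the central angle is θ = 2 arccos(1 − 2y/D) = 3.119 rad. Then A = (D²/8)(θ − sin θ) = 2.759 m² and P = Dθ/2 = 4.164 m.
Hydraulic radius R = A/P = 2.759/4.164 = 0.6627 m.
V = (1/n) R^(2/3) √S = (1/0.024) × 0.6627^(2/3) × √0.027 = 5.204 m/s. Hydraulic depth D_h = A/T = 2.759/2.67 = 1.034 m.
Froude number Fr = V/√(g·D_h) = 5.204/√(9.81×1.034) = 1.63, which is greater than 1, so the flow is supercritical.

supercritical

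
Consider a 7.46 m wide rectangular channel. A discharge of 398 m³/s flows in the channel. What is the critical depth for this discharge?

y_c = 6.62 m

For a rectangular channel, critical depth y_c = (q²/g)^(1/3) where q = Q/b = 398/7.46 = 53.35 m²/s.
So y_c = (53.35²/9.81)^(1/3) = 6.62 m.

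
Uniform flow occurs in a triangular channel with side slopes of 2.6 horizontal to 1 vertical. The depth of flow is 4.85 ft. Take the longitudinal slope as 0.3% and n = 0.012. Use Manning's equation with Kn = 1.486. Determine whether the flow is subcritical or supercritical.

For a triangular section with side slope z = 2.6: A = zy² = 2.6×4.85² = 61.16 ft²; P = 2y√(1+z²) = 2×4.85×2.786 = 27.02 ft.
Hydraulic radius R = A/P = 61.16/27.02 = 2.263 ft.
V = (1.486/n) R^(2/3) √S = (1.486/0.012) × 2.263^(2/3) × √0.003 = 11.69 ft/s. Hydraulic depth D_h = A/T = 61.16/25.22 = 2.425 ft.
Froude number Fr = V/√(g·D_h) = 11.69/√(32.2×2.425) = 1.32, which is greater than 1, so the flow is supercritical.

supercritical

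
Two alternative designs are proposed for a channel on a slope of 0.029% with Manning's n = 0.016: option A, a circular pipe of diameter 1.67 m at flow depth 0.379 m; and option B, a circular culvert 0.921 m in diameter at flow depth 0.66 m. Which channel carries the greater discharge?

channel B

Channel A: For a circular section of diameter D = 1.67 m at depth y = 0.379 m, the central angle is θ = 2 arccos(1 − 2y/D) = 1.986 rad. Then A = (D²/8)(θ − sin θ) = 0.3734 m² and P = Dθ/2 = 1.658 m. Hydraulic radius R = A/P = 0.3734/1.658 = 0.2252 m. Q_A = (1/0.016)·0.3734·0.2252^(2/3)·√0.00029 = 0.1471 m³/s.
Channel B: For a circular section of diameter D = 0.921 m at depth y = 0.66 m, the central angle is θ = 2 arccos(1 − 2y/D) = 4.038 rad. Then A = (D²/8)(θ − sin θ) = 0.5109 m² and P = Dθ/2 = 1.859 m. Hydraulic radius R = A/P = 0.5109/1.859 = 0.2748 m. Q_B = (1/0.016)·0.5109·0.2748^(2/3)·√0.00029 = 0.2298 m³/s.
Q_A = 0.1471 m³/s vs Q_B = 0.2298 m³/s, so channel B carries more.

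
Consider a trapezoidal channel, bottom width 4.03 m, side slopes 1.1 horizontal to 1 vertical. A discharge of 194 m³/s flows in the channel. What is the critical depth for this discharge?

y_c = 4.26 m

At critical depth, Q² T / (g A³) = 1, i.e. A³/T = Q²/g = 194²/9.81 = 3836.
Try y = 5.29 m: A³/T = 9027 — too large.
Try y = 3.18 m: A³/T = 1244 — too small.
Try y = 4.26 m: A³/T = 3820 — matches.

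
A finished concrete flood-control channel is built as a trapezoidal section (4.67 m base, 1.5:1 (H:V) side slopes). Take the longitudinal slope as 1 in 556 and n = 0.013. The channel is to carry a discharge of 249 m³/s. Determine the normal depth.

Manning's equation rearranged: A R^(2/3) = nQ / (1·√S) = 0.013 × 249 / (√0.001799) = 76.33.
Try y = 5.05 m: A R^(2/3) = 120 — over.
Try y = 3 m: A R^(2/3) = 40.35 — short.
Try y = 4.09 m: A R^(2/3) = 76.47 — close enough.

y_n = 4.09 m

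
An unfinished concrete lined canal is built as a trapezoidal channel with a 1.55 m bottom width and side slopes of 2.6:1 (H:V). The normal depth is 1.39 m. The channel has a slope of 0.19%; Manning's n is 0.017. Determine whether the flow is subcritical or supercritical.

subcritical

With bottom width b = 1.55 m and side slope z = 2.6: A = (b + zy)y = (1.55 + 2.6×1.39)×1.39 = 7.178 m²; P = b + 2y√(1+z²) = 1.55 + 2×1.39×2.786 = 9.294 m.
Hydraulic radius R = A/P = 7.178/9.294 = 0.7723 m.
V = (1/n) R^(2/3) √S = (1/0.017) × 0.7723^(2/3) × √0.0019 = 2.158 m/s. Hydraulic depth D_h = A/T = 7.178/8.778 = 0.8177 m.
Froude number Fr = V/√(g·D_h) = 2.158/√(9.81×0.8177) = 0.762, which is less than 1, so the flow is subcritical.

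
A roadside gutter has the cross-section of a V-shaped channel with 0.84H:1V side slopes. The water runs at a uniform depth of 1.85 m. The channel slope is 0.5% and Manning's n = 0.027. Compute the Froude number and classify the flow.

subcritical

For a triangular section with side slope z = 0.84: A = zy² = 0.84×1.85² = 2.875 m²; P = 2y√(1+z²) = 2×1.85×1.306 = 4.832 m.
Hydraulic radius R = A/P = 2.875/4.832 = 0.595 m.
V = (1/n) R^(2/3) √S = (1/0.027) × 0.595^(2/3) × √0.005 = 1.853 m/s. Hydraulic depth D_h = A/T = 2.875/3.108 = 0.925 m.
Froude number Fr = V/√(g·D_h) = 1.853/√(9.81×0.925) = 0.615, which is less than 1, so the flow is subcritical.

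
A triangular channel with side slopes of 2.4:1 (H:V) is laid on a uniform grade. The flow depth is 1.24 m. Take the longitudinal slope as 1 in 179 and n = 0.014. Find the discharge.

Q = 13.6 m³/s

For a triangular section with side slope z = 2.4: A = zy² = 2.4×1.24² = 3.69 m²; P = 2y√(1+z²) = 2×1.24×2.6 = 6.448 m.
Hydraulic radius R = A/P = 3.69/6.448 = 0.5723 m.
Manning's equation: Q = (1/n) A R^(2/3) S^(1/2) = (1/0.014) × 3.69 × 0.5723^(2/3) × 0.005587^(1/2) = 13.6 m³/s.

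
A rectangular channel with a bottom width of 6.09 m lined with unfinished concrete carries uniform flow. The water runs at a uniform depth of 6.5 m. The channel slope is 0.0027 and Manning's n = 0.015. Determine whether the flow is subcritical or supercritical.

subcritical

Flow area A = b·y = 6.09 × 6.5 = 39.59 m². Wetted perimeter P = b + 2y = 6.09 + 2×6.5 = 19.09 m.
Hydraulic radius R = A/P = 39.59/19.09 = 2.074 m.
V = (1/n) R^(2/3) √S = (1/0.015) × 2.074^(2/3) × √0.0027 = 5.633 m/s. Hydraulic depth D_h = A/T = 39.59/6.09 = 6.5 m.
Froude number Fr = V/√(g·D_h) = 5.633/√(9.81×6.5) = 0.705, which is less than 1, so the flow is subcritical.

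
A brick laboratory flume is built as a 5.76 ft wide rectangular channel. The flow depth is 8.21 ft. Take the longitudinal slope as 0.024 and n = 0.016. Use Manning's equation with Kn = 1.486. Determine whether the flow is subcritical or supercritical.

Flow area A = b·y = 5.76 × 8.21 = 47.29 ft². Wetted perimeter P = b + 2y = 5.76 + 2×8.21 = 22.18 ft.
Hydraulic radius R = A/P = 47.29/22.18 = 2.132 ft.
V = (1.486/n) R^(2/3) √S = (1.486/0.016) × 2.132^(2/3) × √0.024 = 23.83 ft/s. Hydraulic depth D_h = A/T = 47.29/5.76 = 8.21 ft.
Froude number Fr = V/√(g·D_h) = 23.83/√(32.2×8.21) = 1.47, which is greater than 1, so the flow is supercritical.

supercritical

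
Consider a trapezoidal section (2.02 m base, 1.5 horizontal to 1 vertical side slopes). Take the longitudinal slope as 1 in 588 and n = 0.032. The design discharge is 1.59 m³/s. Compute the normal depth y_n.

y_n = 0.679 m

Manning's equation rearranged: A R^(2/3) = nQ / (1·√S) = 0.032 × 1.59 / (√0.001701) = 1.234.
At y = 0.584 m: A R^(2/3) = 0.9333 — low.
At y = 0.867 m: A R^(2/3) = 1.955 — high.
At y = 0.679 m: A R^(2/3) = 1.233 — ≈ 1.234.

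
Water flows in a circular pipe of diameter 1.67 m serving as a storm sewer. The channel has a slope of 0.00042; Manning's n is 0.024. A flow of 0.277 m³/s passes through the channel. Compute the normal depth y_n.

Manning's equation rearranged: A R^(2/3) = nQ / (1·√S) = 0.024 × 0.277 / (√0.00042) = 0.3244.
At y = 0.651 m: A R^(2/3) = 0.3933 — over.
At y = 0.462 m: A R^(2/3) = 0.2046 — short.
At y = 0.587 m: A R^(2/3) = 0.3243 — ≈ 0.3244.

y_n = 0.587 m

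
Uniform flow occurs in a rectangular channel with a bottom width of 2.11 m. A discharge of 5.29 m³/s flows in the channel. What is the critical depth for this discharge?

y_c = 0.862 m

For a rectangular channel, critical depth y_c = (q²/g)^(1/3) where q = Q/b = 5.29/2.11 = 2.507 m²/s.
So y_c = (2.507²/9.81)^(1/3) = 0.862 m.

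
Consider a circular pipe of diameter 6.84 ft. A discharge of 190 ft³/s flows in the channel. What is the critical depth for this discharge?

At critical depth, Q² T / (g A³) = 1, i.e. A³/T = Q²/g = 190²/32.2 = 1121.
Trying y = 2.72 ft: A³/T = 377.2 — too small.
Trying y = 4.29 ft: A³/T = 2158 — too large.
Trying y = 3.62 ft: A³/T = 1126 — ≈ 1121.

y_c = 3.62 ft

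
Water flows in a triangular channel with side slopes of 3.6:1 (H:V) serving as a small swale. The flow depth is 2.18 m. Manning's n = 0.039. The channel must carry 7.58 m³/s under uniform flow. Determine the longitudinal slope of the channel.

S = 0.00028

For a triangular section with side slope z = 3.6: A = zy² = 3.6×2.18² = 17.11 m²; P = 2y√(1+z²) = 2×2.18×3.736 = 16.29 m.
Hydraulic radius R = A/P = 17.11/16.29 = 1.05 m.
From Manning's equation, S = [nQ / (1 A R^(2/3))]² = [0.039 × 7.58 / (1 × 17.11 × 1.05^(2/3))]² = 0.00028.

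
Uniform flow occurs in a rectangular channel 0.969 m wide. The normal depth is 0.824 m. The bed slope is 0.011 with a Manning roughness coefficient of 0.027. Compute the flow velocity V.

Flow area A = b·y = 0.969 × 0.824 = 0.7985 m². Wetted perimeter P = b + 2y = 0.969 + 2×0.824 = 2.617 m.
Hydraulic radius R = A/P = 0.7985/2.617 = 0.3051 m.
From Manning's equation, V = (1/n) R^(2/3) S^(1/2) = (1/0.027) × 0.3051^(2/3) × 0.011^(1/2) = 1.76 m/s.

V = 1.76 m/s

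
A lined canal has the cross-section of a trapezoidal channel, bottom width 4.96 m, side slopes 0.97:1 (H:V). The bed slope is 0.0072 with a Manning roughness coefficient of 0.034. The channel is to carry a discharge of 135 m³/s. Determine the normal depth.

Manning's equation rearranged: A R^(2/3) = nQ / (1·√S) = 0.034 × 135 / (√0.0072) = 54.09.
Trying y = 2.77 m: A R^(2/3) = 29.82 — low.
Trying y = 4.84 m: A R^(2/3) = 86.84 — high.
Trying y = 3.8 m: A R^(2/3) = 54.1 — matches.

y_n = 3.8 m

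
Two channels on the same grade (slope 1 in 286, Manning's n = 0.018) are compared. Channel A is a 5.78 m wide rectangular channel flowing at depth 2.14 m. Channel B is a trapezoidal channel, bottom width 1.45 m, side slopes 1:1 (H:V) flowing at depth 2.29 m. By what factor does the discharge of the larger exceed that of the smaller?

Channel A: Flow area A = b·y = 5.78 × 2.14 = 12.37 m². Wetted perimeter P = b + 2y = 5.78 + 2×2.14 = 10.06 m. Hydraulic radius R = A/P = 12.37/10.06 = 1.23 m. Q_A = (1/0.018)·12.37·1.23^(2/3)·√0.003497 = 46.64 m³/s.
Channel B: With bottom width b = 1.45 m and side slope z = 1: A = (b + zy)y = (1.45 + 1×2.29)×2.29 = 8.565 m²; P = b + 2y√(1+z²) = 1.45 + 2×2.29×1.414 = 7.927 m. Hydraulic radius R = A/P = 8.565/7.927 = 1.08 m. Q_B = (1/0.018)·8.565·1.08^(2/3)·√0.003497 = 29.62 m³/s.
The larger discharge is 46.64 m³/s and the smaller is 29.62 m³/s; the ratio is 1.57.

1.57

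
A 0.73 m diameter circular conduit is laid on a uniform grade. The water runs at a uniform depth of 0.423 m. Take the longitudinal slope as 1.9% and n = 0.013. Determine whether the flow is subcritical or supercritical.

For a circular section of diameter D = 0.73 m at depth y = 0.423 m, the central angle is θ = 2 arccos(1 − 2y/D) = 3.461 rad. Then A = (D²/8)(θ − sin θ) = 0.2514 m² and P = Dθ/2 = 1.263 m.
Hydraulic radius R = A/P = 0.2514/1.263 = 0.199 m.
V = (1/n) R^(2/3) √S = (1/0.013) × 0.199^(2/3) × √0.019 = 3.615 m/s. Hydraulic depth D_h = A/T = 0.2514/0.7207 = 0.3489 m.
Froude number Fr = V/√(g·D_h) = 3.615/√(9.81×0.3489) = 1.95, which is greater than 1, so the flow is supercritical.

supercritical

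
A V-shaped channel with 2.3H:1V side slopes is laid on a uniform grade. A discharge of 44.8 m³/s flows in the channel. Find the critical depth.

At critical depth, Q² T / (g A³) = 1, i.e. A³/T = Q²/g = 44.8²/9.81 = 204.6.
Trying y = 1.72 m: A³/T = 39.82 — low.
Trying y = 2.64 m: A³/T = 339.2 — high.
Trying y = 2.39 m: A³/T = 206.3 — close enough.

y_c = 2.39 m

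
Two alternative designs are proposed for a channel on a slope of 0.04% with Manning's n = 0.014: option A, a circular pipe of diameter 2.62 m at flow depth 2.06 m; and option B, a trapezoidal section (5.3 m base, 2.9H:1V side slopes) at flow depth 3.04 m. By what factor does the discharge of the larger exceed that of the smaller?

Channel A: For a circular section of diameter D = 2.62 m at depth y = 2.06 m, the central angle is θ = 2 arccos(1 − 2y/D) = 4.361 rad. Then A = (D²/8)(θ − sin θ) = 4.547 m² and P = Dθ/2 = 5.713 m. Hydraulic radius R = A/P = 4.547/5.713 = 0.796 m. Q_A = (1/0.014)·4.547·0.796^(2/3)·√0.0004 = 5.58 m³/s.
Channel B: With bottom width b = 5.3 m and side slope z = 2.9: A = (b + zy)y = (5.3 + 2.9×3.04)×3.04 = 42.91 m²; P = b + 2y√(1+z²) = 5.3 + 2×3.04×3.068 = 23.95 m. Hydraulic radius R = A/P = 42.91/23.95 = 1.792 m. Q_B = (1/0.014)·42.91·1.792^(2/3)·√0.0004 = 90.43 m³/s.
The larger discharge is 90.43 m³/s and the smaller is 5.58 m³/s; the ratio is 16.2.

16.2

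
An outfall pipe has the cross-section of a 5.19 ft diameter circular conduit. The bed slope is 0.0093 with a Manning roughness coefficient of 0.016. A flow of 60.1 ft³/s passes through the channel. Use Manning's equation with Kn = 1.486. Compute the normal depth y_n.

Manning's equation rearranged: A R^(2/3) = nQ / (1.486·√S) = 0.016 × 60.1 / (1.486 × √0.0093) = 6.71.
Try y = 1.36 ft: A R^(2/3) = 3.783 — too small.
Try y = 2.3 ft: A R^(2/3) = 10.2 — too large.
Try y = 1.83 ft: A R^(2/3) = 6.71 — ≈ 6.71.

y_n = 1.83 ft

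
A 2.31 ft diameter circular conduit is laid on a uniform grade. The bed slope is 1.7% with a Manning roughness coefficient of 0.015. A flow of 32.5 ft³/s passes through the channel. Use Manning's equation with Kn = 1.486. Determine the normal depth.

y_n = 1.66 ft

Manning's equation rearranged: A R^(2/3) = nQ / (1.486·√S) = 0.015 × 32.5 / (1.486 × √0.017) = 2.516.
Try y = 1.43 ft: A R^(2/3) = 2.047 — low.
Try y = 2.03 ft: A R^(2/3) = 3.061 — high.
Try y = 1.66 ft: A R^(2/3) = 2.517 — close enough.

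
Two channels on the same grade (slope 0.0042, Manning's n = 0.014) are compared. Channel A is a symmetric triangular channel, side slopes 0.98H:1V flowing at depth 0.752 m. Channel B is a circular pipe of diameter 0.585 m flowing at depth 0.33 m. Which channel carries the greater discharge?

channel A

Channel A: For a triangular section with side slope z = 0.98: A = zy² = 0.98×0.752² = 0.5542 m²; P = 2y√(1+z²) = 2×0.752×1.4 = 2.106 m. Hydraulic radius R = A/P = 0.5542/2.106 = 0.2632 m. Q_A = (1/0.014)·0.5542·0.2632^(2/3)·√0.0042 = 1.054 m³/s.
Channel B: For a circular section of diameter D = 0.585 m at depth y = 0.33 m, the central angle is θ = 2 arccos(1 − 2y/D) = 3.399 rad. Then A = (D²/8)(θ − sin θ) = 0.1563 m² and P = Dθ/2 = 0.9941 m. Hydraulic radius R = A/P = 0.1563/0.9941 = 0.1572 m. Q_B = (1/0.014)·0.1563·0.1572^(2/3)·√0.0042 = 0.2107 m³/s.
Q_A = 1.054 m³/s vs Q_B = 0.2107 m³/s, so channel A carries more.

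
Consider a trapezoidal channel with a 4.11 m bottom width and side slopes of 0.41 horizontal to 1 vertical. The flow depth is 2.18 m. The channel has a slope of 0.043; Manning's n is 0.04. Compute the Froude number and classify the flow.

supercritical

With bottom width b = 4.11 m and side slope z = 0.41: A = (b + zy)y = (4.11 + 0.41×2.18)×2.18 = 10.91 m²; P = b + 2y√(1+z²) = 4.11 + 2×2.18×1.081 = 8.822 m.
Hydraulic radius R = A/P = 10.91/8.822 = 1.236 m.
V = (1/n) R^(2/3) √S = (1/0.04) × 1.236^(2/3) × √0.043 = 5.972 m/s. Hydraulic depth D_h = A/T = 10.91/5.898 = 1.85 m.
Froude number Fr = V/√(g·D_h) = 5.972/√(9.81×1.85) = 1.4, which is greater than 1, so the flow is supercritical.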